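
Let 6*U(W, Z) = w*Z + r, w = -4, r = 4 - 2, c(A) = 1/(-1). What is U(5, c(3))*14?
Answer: 14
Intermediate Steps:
c(A) = -1
r = 2
U(W, Z) = ⅓ - 2*Z/3 (U(W, Z) = (-4*Z + 2)/6 = (2 - 4*Z)/6 = ⅓ - 2*Z/3)
U(5, c(3))*14 = (⅓ - ⅔*(-1))*14 = (⅓ + ⅔)*14 = 1*14 = 14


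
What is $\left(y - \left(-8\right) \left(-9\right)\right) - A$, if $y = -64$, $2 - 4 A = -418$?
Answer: $-241$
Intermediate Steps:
$A = 105$ ($A = \frac{1}{2} - - \frac{209}{2} = \frac{1}{2} + \frac{209}{2} = 105$)
$\left(y - \left(-8\right) \left(-9\right)\right) - A = \left(-64 - \left(-8\right) \left(-9\right)\right) - 105 = \left(-64 - 72\right) - 105 = -136 - 105 = -241$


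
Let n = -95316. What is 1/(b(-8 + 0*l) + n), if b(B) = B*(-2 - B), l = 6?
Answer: -1/95364 ≈ -1.0486e-5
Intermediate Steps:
1/(b(-8 + 0*l) + n) = 1/(-(-8 + 0*6)*(2 + (-8 + 0*6)) - 95316) = 1/(-(-8 + 0)*(2 + (-8 + 0)) - 95316) = 1/(-1*(-8)*(2 - 8) - 95316) = 1/(-1*(-8)*(-6) - 95316) = 1/(-48 - 95316) = 1/(-95364) = -1/95364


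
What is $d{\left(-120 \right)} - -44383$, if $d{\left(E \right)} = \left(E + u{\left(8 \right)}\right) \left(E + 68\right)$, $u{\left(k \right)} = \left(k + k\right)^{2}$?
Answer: $37311$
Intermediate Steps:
$u{\left(k \right)} = 4 k^{2}$ ($u{\left(k \right)} = \left(2 k\right)^{2} = 4 k^{2}$)
$d{\left(E \right)} = \left(68 + E\right) \left(256 + E\right)$ ($d{\left(E \right)} = \left(E + 4 \cdot 8^{2}\right) \left(E + 68\right) = \left(E + 4 \cdot 64\right) \left(68 + E\right) = \left(E + 256\right) \left(68 + E\right) = \left(256 + E\right) \left(68 + E\right) = \left(68 + E\right) \left(256 + E\right)$)
$d{\left(-120 \right)} - -44383 = \left(17408 + \left(-120\right)^{2} + 324 \left(-120\right)\right) - -44383 = \left(17408 + 14400 - 38880\right) + 44383 = -7072 + 44383 = 37311$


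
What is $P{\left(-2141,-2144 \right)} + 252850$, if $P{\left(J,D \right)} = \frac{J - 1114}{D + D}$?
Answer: $\frac{1084224055}{4288} \approx 2.5285 \cdot 10^{5}$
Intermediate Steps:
$P{\left(J,D \right)} = \frac{-1114 + J}{2 D}$
$P{\left(-2141,-2144 \right)} + 252850 = \frac{-1114 - 2141}{2 \left(-2144\right)} + 252850 = \frac{1}{2} \left(- \frac{1}{2144}\right) \left(-3255\right) + 252850 = \frac{3255}{4288} + 252850 = \frac{1084224055}{4288}$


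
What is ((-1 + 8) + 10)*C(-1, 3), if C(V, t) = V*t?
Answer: -51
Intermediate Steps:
((-1 + 8) + 10)*C(-1, 3) = ((-1 + 8) + 10)*(-1*3) = (7 + 10)*(-3) = 17*(-3) = -51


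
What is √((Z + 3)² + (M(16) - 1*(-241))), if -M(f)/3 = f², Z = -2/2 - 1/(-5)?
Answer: I*√13054/5 ≈ 22.851*I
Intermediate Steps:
Z = -⅘ (Z = -2*½ - 1*(-⅕) = -1 + ⅕ = -⅘ ≈ -0.80000)
M(f) = -3*f²
√((Z + 3)² + (M(16) - 1*(-241))) = √((-⅘ + 3)² + (-3*16² - 1*(-241))) = √((11/5)² + (-3*256 + 241)) = √(121/25 + (-768 + 241)) = √(121/25 - 527) = √(-13054/25) = I*√13054/5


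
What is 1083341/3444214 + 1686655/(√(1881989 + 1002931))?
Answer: 1083341/3444214 + 337331*√721230/288492 ≈ 993.34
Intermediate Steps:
1083341/3444214 + 1686655/(√(1881989 + 1002931)) = 1083341*(1/3444214) + 1686655/(√2884920) = 1083341/3444214 + 1686655/((2*√721230)) = 1083341/3444214 + 1686655*(√721230/1442460) = 1083341/3444214 + 337331*√721230/288492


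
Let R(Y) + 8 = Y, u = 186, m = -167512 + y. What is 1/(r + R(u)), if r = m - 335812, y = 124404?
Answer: -1/378742 ≈ -2.6403e-6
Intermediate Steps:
m = -43108 (m = -167512 + 124404 = -43108)
R(Y) = -8 + Y
r = -378920 (r = -43108 - 335812 = -378920)
1/(r + R(u)) = 1/(-378920 + (-8 + 186)) = 1/(-378920 + 178) = 1/(-378742) = -1/378742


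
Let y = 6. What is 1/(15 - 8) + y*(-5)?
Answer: -209/7 ≈ -29.857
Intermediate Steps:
1/(15 - 8) + y*(-5) = 1/(15 - 8) + 6*(-5) = 1/7 - 30 = -209/7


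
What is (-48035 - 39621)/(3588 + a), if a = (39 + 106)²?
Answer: -87656/24613 ≈ -3.5614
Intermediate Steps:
a = 21025 (a = 145² = 21025)
(-48035 - 39621)/(3588 + a) = (-48035 - 39621)/(3588 + 21025) = -87656/24613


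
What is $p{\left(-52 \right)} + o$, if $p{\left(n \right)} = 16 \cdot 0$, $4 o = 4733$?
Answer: $\frac{4733}{4} \approx 1183.3$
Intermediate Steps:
$o = \frac{4733}{4}$ ($o = \frac{1}{4} \cdot 4733 = \frac{4733}{4} \approx 1183.3$)
$p{\left(n \right)} = 0$
$p{\left(-52 \right)} + o = 0 + \frac{4733}{4} = \frac{4733}{4}$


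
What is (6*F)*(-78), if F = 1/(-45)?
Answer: 52/5 ≈ 10.400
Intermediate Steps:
F = -1/45 ≈ -0.022222
(6*F)*(-78) = (6*(-1/45))*(-78) = -2/15*(-78) = 52/5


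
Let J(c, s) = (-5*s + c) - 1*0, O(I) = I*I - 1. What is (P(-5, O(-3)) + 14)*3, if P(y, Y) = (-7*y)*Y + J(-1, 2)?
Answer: 849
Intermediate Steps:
O(I) = -1 + I**2 (O(I) = I**2 - 1 = -1 + I**2)
J(c, s) = c - 5*s (J(c, s) = (c - 5*s) + 0 = c - 5*s)
P(y, Y) = -11 - 7*Y*y (P(y, Y) = (-7*y)*Y + (-1 - 5*2) = -7*Y*y + (-1 - 10) = -7*Y*y - 11 = -11 - 7*Y*y)
(P(-5, O(-3)) + 14)*3 = ((-11 - 7*(-1 + (-3)**2)*(-5)) + 14)*3 = ((-11 - 7*(-1 + 9)*(-5)) + 14)*3 = ((-11 - 7*8*(-5)) + 14)*3 = ((-11 + 280) + 14)*3 = (269 + 14)*3 = 283*3 = 849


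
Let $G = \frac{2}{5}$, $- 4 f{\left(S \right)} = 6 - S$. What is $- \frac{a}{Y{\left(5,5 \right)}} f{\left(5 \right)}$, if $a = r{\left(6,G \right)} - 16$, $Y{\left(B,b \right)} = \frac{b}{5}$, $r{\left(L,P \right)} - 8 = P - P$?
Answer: $-2$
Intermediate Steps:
$f{\left(S \right)} = - \frac{3}{2} + \frac{S}{4}$ ($f{\left(S \right)} = - \frac{6 - S}{4} = - \frac{3}{2} + \frac{S}{4}$)
$G = \frac{2}{5}$ ($G = 2 \cdot \frac{1}{5} = \frac{2}{5} \approx 0.4$)
$r{\left(L,P \right)} = 8$ ($r{\left(L,P \right)} = 8 + \left(P - P\right) = 8 + 0 = 8$)
$Y{\left(B,b \right)} = \frac{b}{5}$ ($Y{\left(B,b \right)} = b \frac{1}{5} = \frac{b}{5}$)
$a = -8$ ($a = 8 - 16 = -8$)
$- \frac{a}{Y{\left(5,5 \right)}} f{\left(5 \right)} = - \frac{-8}{\frac{1}{5} \cdot 5} \left(- \frac{3}{2} + \frac{1}{4} \cdot 5\right) = - \frac{-8}{1} \left(- \frac{3}{2} + \frac{5}{4}\right) = - \left(-8\right) 1 \left(- \frac{1}{4}\right) = \left(-1\right) \left(-8\right) \left(- \frac{1}{4}\right) = 8 \left(- \frac{1}{4}\right) = -2$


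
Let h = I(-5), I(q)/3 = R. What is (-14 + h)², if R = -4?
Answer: 676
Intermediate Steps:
I(q) = -12 (I(q) = 3*(-4) = -12)
h = -12
(-14 + h)² = (-14 - 12)² = (-26)² = 676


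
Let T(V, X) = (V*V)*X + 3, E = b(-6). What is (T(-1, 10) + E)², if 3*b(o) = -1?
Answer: 1444/9 ≈ 160.44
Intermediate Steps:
b(o) = -⅓ (b(o) = (⅓)*(-1) = -⅓)
E = -⅓ ≈ -0.33333
T(V, X) = 3 + X*V² (T(V, X) = V²*X + 3 = X*V² + 3 = 3 + X*V²)
(T(-1, 10) + E)² = ((3 + 10*(-1)²) - ⅓)² = ((3 + 10*1) - ⅓)² = ((3 + 10) - ⅓)² = (13 - ⅓)² = (38/3)² = 1444/9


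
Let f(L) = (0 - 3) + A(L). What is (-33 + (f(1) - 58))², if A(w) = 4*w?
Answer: 8100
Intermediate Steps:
f(L) = -3 + 4*L (f(L) = (0 - 3) + 4*L = -3 + 4*L)
(-33 + (f(1) - 58))² = (-33 + ((-3 + 4*1) - 58))² = (-33 + ((-3 + 4) - 58))² = (-33 + (1 - 58))² = (-33 - 57)² = (-90)² = 8100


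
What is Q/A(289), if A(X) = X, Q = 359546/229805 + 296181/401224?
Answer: 3598684051/451639801720 ≈ 0.0079680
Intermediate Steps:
Q = 3598684051/1562767480 (Q = 359546*(1/229805) + 296181*(1/401224) = 6094/3895 + 296181/401224 = 3598684051/1562767480 ≈ 2.3028)
Q/A(289) = (3598684051/1562767480)/289 = (3598684051/1562767480)*(1/289) = 3598684051/451639801720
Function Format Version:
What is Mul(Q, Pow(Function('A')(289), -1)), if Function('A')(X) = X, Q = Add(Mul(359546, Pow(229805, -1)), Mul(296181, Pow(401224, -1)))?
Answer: Rational(3598684051, 451639801720) ≈ 0.0079680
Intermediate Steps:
Q = Rational(3598684051, 1562767480) (Q = Add(Mul(359546, Rational(1, 229805)), Mul(296181, Rational(1, 401224))) = Add(Rational(6094, 3895), Rational(296181, 401224)) = Rational(3598684051, 1562767480) ≈ 2.3028)
Mul(Q, Pow(Function('A')(289), -1)) = Mul(Rational(3598684051, 1562767480), Pow(289, -1)) = Mul(Rational(3598684051, 1562767480), Rational(1, 289)) = Rational(3598684051, 451639801720)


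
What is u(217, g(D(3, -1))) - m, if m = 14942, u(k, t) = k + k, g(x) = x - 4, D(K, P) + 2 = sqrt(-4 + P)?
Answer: -14508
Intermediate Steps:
D(K, P) = -2 + sqrt(-4 + P)
g(x) = -4 + x
u(k, t) = 2*k
u(217, g(D(3, -1))) - m = 2*217 - 1*14942 = 434 - 14942 = -14508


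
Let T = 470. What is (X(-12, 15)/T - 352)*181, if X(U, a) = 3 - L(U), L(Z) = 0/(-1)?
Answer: -29944097/470 ≈ -63711.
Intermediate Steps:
L(Z) = 0 (L(Z) = 0*(-1) = 0)
X(U, a) = 3 (X(U, a) = 3 - 1*0 = 3 + 0 = 3)
(X(-12, 15)/T - 352)*181 = (3/470 - 352)*181 = -165437/470*181 = -29944097/470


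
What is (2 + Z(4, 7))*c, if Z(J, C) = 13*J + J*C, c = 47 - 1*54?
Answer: -574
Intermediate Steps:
c = -7 (c = 47 - 54 = -7)
Z(J, C) = 13*J + C*J
(2 + Z(4, 7))*c = (2 + 4*(13 + 7))*(-7) = (2 + 4*20)*(-7) = (2 + 80)*(-7) = 82*(-7) = -574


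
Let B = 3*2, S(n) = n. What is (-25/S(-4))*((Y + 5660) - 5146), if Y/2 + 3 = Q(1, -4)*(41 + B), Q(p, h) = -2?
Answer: 2000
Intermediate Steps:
B = 6
Y = -194 (Y = -6 + 2*(-2*(41 + 6)) = -6 + 2*(-2*47) = -6 + 2*(-94) = -6 - 188 = -194)
(-25/S(-4))*((Y + 5660) - 5146) = (-25/(-4))*((-194 + 5660) - 5146) = (-25*(-¼))*(5466 - 5146) = (25/4)*320 = 2000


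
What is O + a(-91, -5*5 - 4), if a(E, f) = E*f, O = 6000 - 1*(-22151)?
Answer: 30790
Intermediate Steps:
O = 28151 (O = 6000 + 22151 = 28151)
O + a(-91, -5*5 - 4) = 28151 - 91*(-5*5 - 4) = 28151 - 91*(-25 - 4) = 28151 - 91*(-29) = 28151 + 2639 = 30790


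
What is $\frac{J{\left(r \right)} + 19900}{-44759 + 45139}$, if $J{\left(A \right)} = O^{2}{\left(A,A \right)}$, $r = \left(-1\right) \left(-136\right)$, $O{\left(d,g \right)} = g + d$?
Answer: $\frac{23471}{95} \approx 247.06$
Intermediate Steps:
$O{\left(d,g \right)} = d + g$
$r = 136$
$J{\left(A \right)} = 4 A^{2}$ ($J{\left(A \right)} = \left(A + A\right)^{2} = \left(2 A\right)^{2} = 4 A^{2}$)
$\frac{J{\left(r \right)} + 19900}{-44759 + 45139} = \frac{4 \cdot 136^{2} + 19900}{-44759 + 45139} = \frac{4 \cdot 18496 + 19900}{380} = \left(73984 + 19900\right) \frac{1}{380} = 93884 \cdot \frac{1}{380} = \frac{23471}{95}$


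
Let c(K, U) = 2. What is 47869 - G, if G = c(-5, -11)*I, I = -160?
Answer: 48189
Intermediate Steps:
G = -320 (G = 2*(-160) = -320)
47869 - G = 47869 - 1*(-320) = 47869 + 320 = 48189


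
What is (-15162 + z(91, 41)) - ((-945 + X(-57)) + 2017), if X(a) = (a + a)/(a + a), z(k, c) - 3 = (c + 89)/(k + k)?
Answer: -113619/7 ≈ -16231.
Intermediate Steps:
z(k, c) = 3 + (89 + c)/(2*k) (z(k, c) = 3 + (c + 89)/(k + k) = 3 + (89 + c)/((2*k)) = 3 + (89 + c)*(1/(2*k)) = 3 + (89 + c)/(2*k))
X(a) = 1 (X(a) = (2*a)/((2*a)) = (2*a)*(1/(2*a)) = 1)
(-15162 + z(91, 41)) - ((-945 + X(-57)) + 2017) = (-15162 + (½)*(89 + 41 + 6*91)/91) - ((-945 + 1) + 2017) = (-15162 + (½)*(1/91)*(89 + 41 + 546)) - (-944 + 2017) = (-15162 + (½)*(1/91)*676) - 1*1073 = (-15162 + 26/7) - 1073 = -106108/7 - 1073 = -113619/7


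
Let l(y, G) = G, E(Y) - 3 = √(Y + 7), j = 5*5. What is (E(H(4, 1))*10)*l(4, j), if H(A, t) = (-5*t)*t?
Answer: 750 + 250*√2 ≈ 1103.6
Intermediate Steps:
j = 25
H(A, t) = -5*t²
E(Y) = 3 + √(7 + Y) (E(Y) = 3 + √(Y + 7) = 3 + √(7 + Y))
(E(H(4, 1))*10)*l(4, j) = ((3 + √(7 - 5*1²))*10)*25 = ((3 + √(7 - 5*1))*10)*25 = ((3 + √(7 - 5))*10)*25 = ((3 + √2)*10)*25 = (30 + 10*√2)*25 = 750 + 250*√2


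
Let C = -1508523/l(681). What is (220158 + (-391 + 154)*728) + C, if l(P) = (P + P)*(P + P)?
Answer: 29446465615/618348 ≈ 47621.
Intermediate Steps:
l(P) = 4*P² (l(P) = (2*P)*(2*P) = 4*P²)
C = -502841/618348 (C = -1508523/(4*681²) = -1508523/(4*463761) = -1508523/1855044 = -1508523*1/1855044 = -502841/618348 ≈ -0.81320)
(220158 + (-391 + 154)*728) + C = (220158 + (-391 + 154)*728) - 502841/618348 = (220158 - 237*728) - 502841/618348 = (220158 - 172536) - 502841/618348 = 47622 - 502841/618348 = 29446465615/618348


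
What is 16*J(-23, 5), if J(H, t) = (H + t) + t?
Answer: -208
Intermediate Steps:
J(H, t) = H + 2*t
16*J(-23, 5) = 16*(-23 + 2*5) = 16*(-23 + 10) = 16*(-13) = -208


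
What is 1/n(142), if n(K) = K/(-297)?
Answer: -297/142 ≈ -2.0915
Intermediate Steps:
n(K) = -K/297 (n(K) = K*(-1/297) = -K/297)
1/n(142) = 1/(-1/297*142) = 1/(-142/297) = -297/142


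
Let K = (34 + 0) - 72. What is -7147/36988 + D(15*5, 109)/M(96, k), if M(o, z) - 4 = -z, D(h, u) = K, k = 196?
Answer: 595/126816 ≈ 0.0046918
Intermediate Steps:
K = -38 (K = 34 - 72 = -38)
D(h, u) = -38
M(o, z) = 4 - z
-7147/36988 + D(15*5, 109)/M(96, k) = -7147/36988 - 38/(4 - 1*196) = -7147*1/36988 - 38/(4 - 196) = -1021/5284 - 38/(-192) = -1021/5284 - 38*(-1/192) = -1021/5284 + 19/96 = 595/126816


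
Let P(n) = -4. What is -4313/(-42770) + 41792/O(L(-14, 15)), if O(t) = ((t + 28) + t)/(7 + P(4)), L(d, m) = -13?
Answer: 2681170073/42770 ≈ 62688.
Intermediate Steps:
O(t) = 28/3 + 2*t/3 (O(t) = ((t + 28) + t)/(7 - 4) = ((28 + t) + t)/3 = (28 + 2*t)*(⅓) = 28/3 + 2*t/3)
-4313/(-42770) + 41792/O(L(-14, 15)) = -4313/(-42770) + 41792/(28/3 + (⅔)*(-13)) = -4313*(-1/42770) + 41792/(28/3 - 26/3) = 4313/42770 + 41792/(⅔) = 4313/42770 + 41792*(3/2) = 4313/42770 + 62688 = 2681170073/42770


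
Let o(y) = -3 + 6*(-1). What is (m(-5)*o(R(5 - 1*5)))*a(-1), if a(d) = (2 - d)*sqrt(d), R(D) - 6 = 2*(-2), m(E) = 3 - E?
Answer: -216*I ≈ -216.0*I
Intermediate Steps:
R(D) = 2 (R(D) = 6 + 2*(-2) = 6 - 4 = 2)
a(d) = sqrt(d)*(2 - d)
o(y) = -9 (o(y) = -3 - 6 = -9)
(m(-5)*o(R(5 - 1*5)))*a(-1) = ((3 - 1*(-5))*(-9))*(sqrt(-1)*(2 - 1*(-1))) = ((3 + 5)*(-9))*(I*(2 + 1)) = (8*(-9))*(I*3) = -216*I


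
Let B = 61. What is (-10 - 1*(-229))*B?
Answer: 13359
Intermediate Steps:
(-10 - 1*(-229))*B = (-10 - 1*(-229))*61 = (-10 + 229)*61 = 219*61 = 13359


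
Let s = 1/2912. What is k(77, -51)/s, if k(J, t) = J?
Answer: 224224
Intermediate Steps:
s = 1/2912 ≈ 0.00034341
k(77, -51)/s = 77/(1/2912) = 77*2912 = 224224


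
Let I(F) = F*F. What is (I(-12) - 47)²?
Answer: 9409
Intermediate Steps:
I(F) = F²
(I(-12) - 47)² = ((-12)² - 47)² = (144 - 47)² = 97² = 9409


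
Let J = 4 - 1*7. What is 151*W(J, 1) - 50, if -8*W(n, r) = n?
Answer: 53/8 ≈ 6.6250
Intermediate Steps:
J = -3 (J = 4 - 7 = -3)
W(n, r) = -n/8
151*W(J, 1) - 50 = 151*(-1/8*(-3)) - 50 = 151*(3/8) - 50 = 453/8 - 50 = 53/8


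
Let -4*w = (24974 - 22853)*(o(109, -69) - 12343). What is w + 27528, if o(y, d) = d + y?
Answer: 26204775/4 ≈ 6.5512e+6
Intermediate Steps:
w = 26094663/4 (w = -(24974 - 22853)*((-69 + 109) - 12343)/4 = -2121*(40 - 12343)/4 = -2121*(-12303)/4 = -1/4*(-26094663) = 26094663/4 ≈ 6.5237e+6)
w + 27528 = 26094663/4 + 27528 = 26204775/4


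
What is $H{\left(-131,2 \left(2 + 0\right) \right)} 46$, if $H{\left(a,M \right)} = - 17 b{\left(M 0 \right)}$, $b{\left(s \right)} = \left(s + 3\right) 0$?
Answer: $0$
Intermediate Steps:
$b{\left(s \right)} = 0$ ($b{\left(s \right)} = \left(3 + s\right) 0 = 0$)
$H{\left(a,M \right)} = 0$ ($H{\left(a,M \right)} = \left(-17\right) 0 = 0$)
$H{\left(-131,2 \left(2 + 0\right) \right)} 46 = 0 \cdot 46 = 0$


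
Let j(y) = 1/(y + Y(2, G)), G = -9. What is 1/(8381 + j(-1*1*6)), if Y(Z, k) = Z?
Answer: 4/33523 ≈ 0.00011932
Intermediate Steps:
j(y) = 1/(2 + y) (j(y) = 1/(y + 2) = 1/(2 + y))
1/(8381 + j(-1*1*6)) = 1/(8381 + 1/(2 - 1*1*6)) = 1/(8381 + 1/(2 - 1*6)) = 1/(8381 + 1/(2 - 6)) = 1/(8381 + 1/(-4)) = 1/(8381 - 1/4) = 1/(33523/4) = 4/33523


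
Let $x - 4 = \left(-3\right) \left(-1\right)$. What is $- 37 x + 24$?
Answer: $-235$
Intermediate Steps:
$x = 7$ ($x = 4 - -3 = 4 + 3 = 7$)
$- 37 x + 24 = \left(-37\right) 7 + 24 = -259 + 24 = -235$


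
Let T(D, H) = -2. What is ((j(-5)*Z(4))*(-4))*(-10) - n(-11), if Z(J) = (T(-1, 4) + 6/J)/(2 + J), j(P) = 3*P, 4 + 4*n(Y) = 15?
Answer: 189/4 ≈ 47.250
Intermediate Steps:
n(Y) = 11/4 (n(Y) = -1 + (¼)*15 = -1 + 15/4 = 11/4)
Z(J) = (-2 + 6/J)/(2 + J)
((j(-5)*Z(4))*(-4))*(-10) - n(-11) = (((3*(-5))*(2*(3 - 1*4)/(4*(2 + 4))))*(-4))*(-10) - 1*11/4 = (-30*(3 - 4)/(4*6)*(-4))*(-10) - 11/4 = (-30*(-1)/(4*6)*(-4))*(-10) - 11/4 = (-15*(-1/12)*(-4))*(-10) - 11/4 = ((5/4)*(-4))*(-10) - 11/4 = -5*(-10) - 11/4 = 50 - 11/4 = 189/4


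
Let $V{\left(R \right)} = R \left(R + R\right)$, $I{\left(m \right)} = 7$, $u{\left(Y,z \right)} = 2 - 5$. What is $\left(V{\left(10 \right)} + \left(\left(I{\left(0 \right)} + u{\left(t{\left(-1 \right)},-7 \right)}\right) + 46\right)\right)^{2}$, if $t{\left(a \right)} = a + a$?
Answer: $62500$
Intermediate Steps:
$t{\left(a \right)} = 2 a$
$u{\left(Y,z \right)} = -3$
$V{\left(R \right)} = 2 R^{2}$ ($V{\left(R \right)} = R 2 R = 2 R^{2}$)
$\left(V{\left(10 \right)} + \left(\left(I{\left(0 \right)} + u{\left(t{\left(-1 \right)},-7 \right)}\right) + 46\right)\right)^{2} = \left(2 \cdot 10^{2} + \left(\left(7 - 3\right) + 46\right)\right)^{2} = \left(2 \cdot 100 + \left(4 + 46\right)\right)^{2} = \left(200 + 50\right)^{2} = 250^{2} = 62500$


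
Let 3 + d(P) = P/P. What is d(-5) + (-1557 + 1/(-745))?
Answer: -1161456/745 ≈ -1559.0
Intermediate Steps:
d(P) = -2 (d(P) = -3 + P/P = -3 + 1 = -2)
d(-5) + (-1557 + 1/(-745)) = -2 + (-1557 + 1/(-745)) = -2 + (-1557 - 1/745) = -2 - 1159966/745 = -1161456/745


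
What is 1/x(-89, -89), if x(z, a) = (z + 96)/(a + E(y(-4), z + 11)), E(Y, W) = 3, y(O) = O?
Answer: -86/7 ≈ -12.286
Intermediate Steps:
x(z, a) = (96 + z)/(3 + a) (x(z, a) = (z + 96)/(a + 3) = (96 + z)/(3 + a))
1/x(-89, -89) = 1/((96 - 89)/(3 - 89)) = 1/(7/(-86)) = 1/(-1/86*7) = 1/(-7/86) = -86/7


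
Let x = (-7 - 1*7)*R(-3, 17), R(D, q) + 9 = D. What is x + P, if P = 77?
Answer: 245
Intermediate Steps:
R(D, q) = -9 + D
x = 168 (x = (-7 - 1*7)*(-9 - 3) = (-7 - 7)*(-12) = -14*(-12) = 168)
x + P = 168 + 77 = 245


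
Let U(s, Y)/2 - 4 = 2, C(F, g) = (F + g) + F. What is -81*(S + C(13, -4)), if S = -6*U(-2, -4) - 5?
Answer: 4455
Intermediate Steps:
C(F, g) = g + 2*F
U(s, Y) = 12 (U(s, Y) = 8 + 2*2 = 8 + 4 = 12)
S = -77 (S = -6*12 - 5 = -72 - 5 = -77)
-81*(S + C(13, -4)) = -81*(-77 + (-4 + 2*13)) = -81*(-77 + (-4 + 26)) = -81*(-77 + 22) = -81*(-55) = 4455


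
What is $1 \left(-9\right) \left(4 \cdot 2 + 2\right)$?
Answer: $-90$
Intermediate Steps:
$1 \left(-9\right) \left(4 \cdot 2 + 2\right) = - 9 \left(8 + 2\right) = \left(-9\right) 10 = -90$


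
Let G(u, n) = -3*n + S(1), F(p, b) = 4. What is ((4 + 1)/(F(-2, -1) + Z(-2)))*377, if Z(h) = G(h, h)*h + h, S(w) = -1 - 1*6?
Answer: 1885/4 ≈ 471.25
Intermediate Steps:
S(w) = -7 (S(w) = -1 - 6 = -7)
G(u, n) = -7 - 3*n (G(u, n) = -3*n - 7 = -7 - 3*n)
Z(h) = h + h*(-7 - 3*h) (Z(h) = (-7 - 3*h)*h + h = h*(-7 - 3*h) + h = h + h*(-7 - 3*h))
((4 + 1)/(F(-2, -1) + Z(-2)))*377 = ((4 + 1)/(4 - 3*(-2)*(2 - 2)))*377 = (5/(4 - 3*(-2)*0))*377 = (5/(4 + 0))*377 = (5/4)*377 = 1885/4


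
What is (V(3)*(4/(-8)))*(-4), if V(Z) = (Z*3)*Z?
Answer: 54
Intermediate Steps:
V(Z) = 3*Z² (V(Z) = (3*Z)*Z = 3*Z²)
(V(3)*(4/(-8)))*(-4) = ((3*3²)*(4/(-8)))*(-4) = ((3*9)*(4*(-⅛)))*(-4) = (27*(-½))*(-4) = -27/2*(-4) = 54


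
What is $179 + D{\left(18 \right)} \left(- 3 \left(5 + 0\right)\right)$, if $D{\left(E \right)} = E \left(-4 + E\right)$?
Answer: $-3601$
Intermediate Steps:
$179 + D{\left(18 \right)} \left(- 3 \left(5 + 0\right)\right) = 179 + 18 \left(-4 + 18\right) \left(- 3 \left(5 + 0\right)\right) = 179 + 18 \cdot 14 \left(\left(-3\right) 5\right) = 179 + 252 \left(-15\right) = 179 - 3780 = -3601$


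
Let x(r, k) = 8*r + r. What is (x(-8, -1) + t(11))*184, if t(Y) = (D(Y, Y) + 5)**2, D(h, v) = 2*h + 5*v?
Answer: 1223968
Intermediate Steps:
t(Y) = (5 + 7*Y)**2 (t(Y) = ((2*Y + 5*Y) + 5)**2 = (7*Y + 5)**2 = (5 + 7*Y)**2)
x(r, k) = 9*r
(x(-8, -1) + t(11))*184 = (9*(-8) + (5 + 7*11)**2)*184 = (-72 + (5 + 77)**2)*184 = (-72 + 82**2)*184 = (-72 + 6724)*184 = 6652*184 = 1223968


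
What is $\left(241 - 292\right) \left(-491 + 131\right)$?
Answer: $18360$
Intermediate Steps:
$\left(241 - 292\right) \left(-491 + 131\right) = \left(-51\right) \left(-360\right) = 18360$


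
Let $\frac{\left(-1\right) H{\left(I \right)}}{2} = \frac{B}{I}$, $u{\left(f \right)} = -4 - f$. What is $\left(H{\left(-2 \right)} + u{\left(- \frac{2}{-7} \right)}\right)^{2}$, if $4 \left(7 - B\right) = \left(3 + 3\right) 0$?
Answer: $\frac{361}{49} \approx 7.3673$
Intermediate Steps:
$B = 7$ ($B = 7 - \frac{\left(3 + 3\right) 0}{4} = 7 - \frac{6 \cdot 0}{4} = 7 - 0 = 7 + 0 = 7$)
$H{\left(I \right)} = - \frac{14}{I}$ ($H{\left(I \right)} = - 2 \frac{7}{I} = - \frac{14}{I}$)
$\left(H{\left(-2 \right)} + u{\left(- \frac{2}{-7} \right)}\right)^{2} = \left(- \frac{14}{-2} - \left(4 - \frac{2}{-7}\right)\right)^{2} = \left(\left(-14\right) \left(- \frac{1}{2}\right) - \left(4 - - \frac{2}{7}\right)\right)^{2} = \left(7 - \frac{30}{7}\right)^{2} = \left(\frac{19}{7}\right)^{2} = \frac{361}{49}$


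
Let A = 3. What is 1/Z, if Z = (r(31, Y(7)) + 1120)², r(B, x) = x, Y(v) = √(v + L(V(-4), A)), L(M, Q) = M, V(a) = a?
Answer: (1120 + √3)⁻² ≈ 7.9473e-7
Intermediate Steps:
Y(v) = √(-4 + v) (Y(v) = √(v - 4) = √(-4 + v))
Z = (1120 + √3)² (Z = (√(-4 + 7) + 1120)² = (√3 + 1120)² = (1120 + √3)² ≈ 1.2583e+6)
1/Z = 1/((1120 + √3)²) = (1120 + √3)⁻²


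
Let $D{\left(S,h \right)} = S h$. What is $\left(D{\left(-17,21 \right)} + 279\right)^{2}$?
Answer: $6084$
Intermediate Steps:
$\left(D{\left(-17,21 \right)} + 279\right)^{2} = \left(\left(-17\right) 21 + 279\right)^{2} = \left(-357 + 279\right)^{2} = \left(-78\right)^{2} = 6084$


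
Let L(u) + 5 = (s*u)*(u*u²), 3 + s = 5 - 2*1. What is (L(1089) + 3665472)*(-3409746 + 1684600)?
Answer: -6323465733182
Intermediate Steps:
s = 0 (s = -3 + (5 - 2*1) = -3 + (5 - 2) = -3 + 3 = 0)
L(u) = -5 (L(u) = -5 + (0*u)*(u*u²) = -5 + 0*u³ = -5 + 0 = -5)
(L(1089) + 3665472)*(-3409746 + 1684600) = (-5 + 3665472)*(-3409746 + 1684600) = 3665467*(-1725146) = -6323465733182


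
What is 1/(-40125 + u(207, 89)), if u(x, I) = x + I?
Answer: -1/39829 ≈ -2.5107e-5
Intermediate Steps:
u(x, I) = I + x
1/(-40125 + u(207, 89)) = 1/(-40125 + (89 + 207)) = 1/(-40125 + 296) = 1/(-39829) = -1/39829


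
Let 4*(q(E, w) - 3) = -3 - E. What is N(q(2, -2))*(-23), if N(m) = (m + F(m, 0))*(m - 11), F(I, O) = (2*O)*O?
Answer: 5957/16 ≈ 372.31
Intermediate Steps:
q(E, w) = 9/4 - E/4 (q(E, w) = 3 + (-3 - E)/4 = 3 + (-¾ - E/4) = 9/4 - E/4)
F(I, O) = 2*O²
N(m) = m*(-11 + m) (N(m) = (m + 2*0²)*(m - 11) = (m + 2*0)*(-11 + m) = (m + 0)*(-11 + m) = m*(-11 + m))
N(q(2, -2))*(-23) = ((9/4 - ¼*2)*(-11 + (9/4 - ¼*2)))*(-23) = ((9/4 - ½)*(-11 + (9/4 - ½)))*(-23) = (7*(-11 + 7/4)/4)*(-23) = ((7/4)*(-37/4))*(-23) = -259/16*(-23) = 5957/16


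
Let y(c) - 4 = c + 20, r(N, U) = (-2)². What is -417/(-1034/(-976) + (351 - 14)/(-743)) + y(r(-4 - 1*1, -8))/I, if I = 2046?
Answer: -51557331898/74909175 ≈ -688.26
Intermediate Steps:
r(N, U) = 4
y(c) = 24 + c (y(c) = 4 + (c + 20) = 4 + (20 + c) = 24 + c)
-417/(-1034/(-976) + (351 - 14)/(-743)) + y(r(-4 - 1*1, -8))/I = -417/(-1034/(-976) + (351 - 14)/(-743)) + (24 + 4)/2046 = -417/(-1034*(-1/976) + 337*(-1/743)) + 28*(1/2046) = -417/(517/488 - 337/743) + 14/1023 = -417/219675/362584 + 14/1023 = -417*362584/219675 + 14/1023 = -50399176/73225 + 14/1023 = -51557331898/74909175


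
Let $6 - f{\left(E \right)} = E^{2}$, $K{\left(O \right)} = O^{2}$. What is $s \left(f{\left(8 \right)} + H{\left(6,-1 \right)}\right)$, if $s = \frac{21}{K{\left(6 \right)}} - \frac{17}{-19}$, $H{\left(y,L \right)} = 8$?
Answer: $- \frac{8425}{114} \approx -73.904$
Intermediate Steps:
$s = \frac{337}{228}$ ($s = \frac{21}{6^{2}} - \frac{17}{-19} = \frac{21}{36} - - \frac{17}{19} = 21 \cdot \frac{1}{36} + \frac{17}{19} = \frac{7}{12} + \frac{17}{19} = \frac{337}{228} \approx 1.4781$)
$f{\left(E \right)} = 6 - E^{2}$
$s \left(f{\left(8 \right)} + H{\left(6,-1 \right)}\right) = \frac{337 \left(\left(6 - 8^{2}\right) + 8\right)}{228} = \frac{337 \left(\left(6 - 64\right) + 8\right)}{228} = \frac{337 \left(-58 + 8\right)}{228} = \frac{337}{228} \left(-50\right) = - \frac{8425}{114}$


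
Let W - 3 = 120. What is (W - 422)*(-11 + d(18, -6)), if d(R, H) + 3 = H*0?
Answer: 4186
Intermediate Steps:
W = 123 (W = 3 + 120 = 123)
d(R, H) = -3 (d(R, H) = -3 + H*0 = -3 + 0 = -3)
(W - 422)*(-11 + d(18, -6)) = (123 - 422)*(-11 - 3) = -299*(-14) = 4186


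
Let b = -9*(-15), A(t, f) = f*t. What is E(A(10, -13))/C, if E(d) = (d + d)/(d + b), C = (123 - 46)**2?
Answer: -52/5929 ≈ -0.0087705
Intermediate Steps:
b = 135
C = 5929 (C = 77**2 = 5929)
E(d) = 2*d/(135 + d) (E(d) = (d + d)/(d + 135) = (2*d)/(135 + d) = 2*d/(135 + d))
E(A(10, -13))/C = (2*(-13*10)/(135 - 13*10))/5929 = (2*(-130)/(135 - 130))*(1/5929) = (2*(-130)/5)*(1/5929) = (2*(-130)*(1/5))*(1/5929) = -52*1/5929 = -52/5929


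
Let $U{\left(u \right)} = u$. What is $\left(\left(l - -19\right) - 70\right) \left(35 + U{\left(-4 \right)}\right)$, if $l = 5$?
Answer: $-1426$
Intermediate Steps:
$\left(\left(l - -19\right) - 70\right) \left(35 + U{\left(-4 \right)}\right) = \left(\left(5 - -19\right) - 70\right) \left(35 - 4\right) = \left(\left(5 + 19\right) - 70\right) 31 = \left(24 - 70\right) 31 = \left(-46\right) 31 = -1426$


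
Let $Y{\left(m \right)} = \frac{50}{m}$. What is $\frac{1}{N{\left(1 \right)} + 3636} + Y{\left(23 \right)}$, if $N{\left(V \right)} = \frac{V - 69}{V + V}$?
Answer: $\frac{180123}{82846} \approx 2.1742$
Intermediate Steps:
$N{\left(V \right)} = \frac{-69 + V}{2 V}$
$\frac{1}{N{\left(1 \right)} + 3636} + Y{\left(23 \right)} = \frac{1}{\frac{-69 + 1}{2 \cdot 1} + 3636} + \frac{50}{23} = \frac{1}{\frac{1}{2} \cdot 1 \left(-68\right) + 3636} + 50 \cdot \frac{1}{23} = \frac{1}{-34 + 3636} + \frac{50}{23} = \frac{1}{3602} + \frac{50}{23} = \frac{180123}{82846}$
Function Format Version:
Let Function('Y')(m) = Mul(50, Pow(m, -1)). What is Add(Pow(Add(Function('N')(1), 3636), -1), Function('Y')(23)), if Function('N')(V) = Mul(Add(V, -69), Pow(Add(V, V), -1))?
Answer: Rational(180123, 82846) ≈ 2.1742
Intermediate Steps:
Function('N')(V) = Mul(Rational(1, 2), Pow(V, -1), Add(-69, V)) (Function('N')(V) = Mul(Add(-69, V), Pow(Mul(2, V), -1)) = Mul(Add(-69, V), Mul(Rational(1, 2), Pow(V, -1))) = Mul(Rational(1, 2), Pow(V, -1), Add(-69, V)))
Add(Pow(Add(Function('N')(1), 3636), -1), Function('Y')(23)) = Add(Pow(Add(Mul(Rational(1, 2), Pow(1, -1), Add(-69, 1)), 3636), -1), Mul(50, Pow(23, -1))) = Add(Pow(Add(Mul(Rational(1, 2), 1, -68), 3636), -1), Mul(50, Rational(1, 23))) = Add(Pow(Add(-34, 3636), -1), Rational(50, 23)) = Add(Pow(3602, -1), Rational(50, 23)) = Add(Rational(1, 3602), Rational(50, 23)) = Rational(180123, 82846)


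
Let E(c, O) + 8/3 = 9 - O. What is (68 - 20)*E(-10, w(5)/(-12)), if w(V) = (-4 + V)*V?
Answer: 324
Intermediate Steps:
w(V) = V*(-4 + V)
E(c, O) = 19/3 - O (E(c, O) = -8/3 + (9 - O) = 19/3 - O)
(68 - 20)*E(-10, w(5)/(-12)) = (68 - 20)*(19/3 - 5*(-4 + 5)/(-12)) = 48*(19/3 - 5*1*(-1)/12) = 48*(19/3 - 5*(-1)/12) = 48*(19/3 - 1*(-5/12)) = 48*(19/3 + 5/12) = 48*(27/4) = 324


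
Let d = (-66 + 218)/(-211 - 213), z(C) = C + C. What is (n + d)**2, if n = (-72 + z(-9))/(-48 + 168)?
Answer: 55225/44944 ≈ 1.2288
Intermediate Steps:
z(C) = 2*C
d = -19/53 (d = 152/(-424) = 152*(-1/424) = -19/53 ≈ -0.35849)
n = -3/4 (n = (-72 + 2*(-9))/(-48 + 168) = (-72 - 18)/120 = -90*1/120 = -3/4 ≈ -0.75000)
(n + d)**2 = (-3/4 - 19/53)**2 = (-235/212)**2 = 55225/44944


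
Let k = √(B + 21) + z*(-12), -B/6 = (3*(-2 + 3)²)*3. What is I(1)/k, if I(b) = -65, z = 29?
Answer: 7540/40379 + 65*I*√33/121137 ≈ 0.18673 + 0.0030824*I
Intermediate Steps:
B = -54 (B = -6*3*(-2 + 3)²*3 = -6*3*1²*3 = -6*3*1*3 = -18*3 = -6*9 = -54)
k = -348 + I*√33 (k = √(-54 + 21) + 29*(-12) = √(-33) - 348 = I*√33 - 348 = -348 + I*√33 ≈ -348.0 + 5.7446*I)
I(1)/k = -65/(-348 + I*√33)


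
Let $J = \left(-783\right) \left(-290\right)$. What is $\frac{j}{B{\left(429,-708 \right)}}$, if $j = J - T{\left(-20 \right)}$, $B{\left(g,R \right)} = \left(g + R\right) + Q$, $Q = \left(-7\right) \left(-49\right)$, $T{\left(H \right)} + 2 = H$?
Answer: $\frac{56773}{16} \approx 3548.3$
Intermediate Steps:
$T{\left(H \right)} = -2 + H$
$Q = 343$
$J = 227070$
$B{\left(g,R \right)} = 343 + R + g$ ($B{\left(g,R \right)} = \left(g + R\right) + 343 = \left(R + g\right) + 343 = 343 + R + g$)
$j = 227092$ ($j = 227070 - \left(-2 - 20\right) = 227070 - -22 = 227070 + 22 = 227092$)
$\frac{j}{B{\left(429,-708 \right)}} = \frac{227092}{343 - 708 + 429} = \frac{227092}{64} = 227092 \cdot \frac{1}{64} = \frac{56773}{16}$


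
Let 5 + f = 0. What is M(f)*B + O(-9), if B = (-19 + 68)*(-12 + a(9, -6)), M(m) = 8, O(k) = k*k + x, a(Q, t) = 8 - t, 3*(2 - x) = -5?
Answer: 2606/3 ≈ 868.67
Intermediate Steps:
f = -5 (f = -5 + 0 = -5)
x = 11/3 (x = 2 - ⅓*(-5) = 2 + 5/3 = 11/3 ≈ 3.6667)
O(k) = 11/3 + k² (O(k) = k*k + 11/3 = k² + 11/3 = 11/3 + k²)
B = 98 (B = (-19 + 68)*(-12 + (8 - 1*(-6))) = 49*(-12 + (8 + 6)) = 49*(-12 + 14) = 49*2 = 98)
M(f)*B + O(-9) = 8*98 + (11/3 + (-9)²) = 784 + (11/3 + 81) = 784 + 254/3 = 2606/3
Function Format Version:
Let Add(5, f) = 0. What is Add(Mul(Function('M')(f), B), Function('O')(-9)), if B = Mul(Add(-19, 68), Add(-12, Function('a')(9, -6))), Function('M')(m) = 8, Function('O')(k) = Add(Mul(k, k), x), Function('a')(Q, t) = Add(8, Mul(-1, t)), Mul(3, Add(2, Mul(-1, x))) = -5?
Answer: Rational(2606, 3) ≈ 868.67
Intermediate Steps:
f = -5 (f = Add(-5, 0) = -5)
x = Rational(11, 3) (x = Add(2, Mul(Rational(-1, 3), -5)) = Add(2, Rational(5, 3)) = Rational(11, 3) ≈ 3.6667)
Function('O')(k) = Add(Rational(11, 3), Pow(k, 2)) (Function('O')(k) = Add(Mul(k, k), Rational(11, 3)) = Add(Pow(k, 2), Rational(11, 3)) = Add(Rational(11, 3), Pow(k, 2)))
B = 98 (B = Mul(Add(-19, 68), Add(-12, Add(8, Mul(-1, -6)))) = Mul(49, Add(-12, Add(8, 6))) = Mul(49, Add(-12, 14)) = Mul(49, 2) = 98)
Add(Mul(Function('M')(f), B), Function('O')(-9)) = Add(Mul(8, 98), Add(Rational(11, 3), Pow(-9, 2))) = Add(784, Add(Rational(11, 3), 81)) = Add(784, Rational(254, 3)) = Rational(2606, 3)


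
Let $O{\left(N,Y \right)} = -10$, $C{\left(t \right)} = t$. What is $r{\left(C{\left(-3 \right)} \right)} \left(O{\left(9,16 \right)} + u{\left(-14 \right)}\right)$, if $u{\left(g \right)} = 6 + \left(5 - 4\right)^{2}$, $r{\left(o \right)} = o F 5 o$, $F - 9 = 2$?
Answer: $-1485$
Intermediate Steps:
$F = 11$ ($F = 9 + 2 = 11$)
$r{\left(o \right)} = 55 o^{2}$ ($r{\left(o \right)} = o 11 \cdot 5 o = 11 o 5 o = 55 o^{2}$)
$u{\left(g \right)} = 7$ ($u{\left(g \right)} = 6 + 1^{2} = 6 + 1 = 7$)
$r{\left(C{\left(-3 \right)} \right)} \left(O{\left(9,16 \right)} + u{\left(-14 \right)}\right) = 55 \left(-3\right)^{2} \left(-10 + 7\right) = 55 \cdot 9 \left(-3\right) = 495 \left(-3\right) = -1485$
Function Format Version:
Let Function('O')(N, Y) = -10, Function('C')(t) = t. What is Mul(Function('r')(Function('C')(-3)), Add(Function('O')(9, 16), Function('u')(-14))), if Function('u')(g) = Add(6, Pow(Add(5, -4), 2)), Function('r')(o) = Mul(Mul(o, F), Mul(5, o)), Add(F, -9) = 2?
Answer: -1485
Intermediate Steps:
F = 11 (F = Add(9, 2) = 11)
Function('r')(o) = Mul(55, Pow(o, 2)) (Function('r')(o) = Mul(Mul(o, 11), Mul(5, o)) = Mul(Mul(11, o), Mul(5, o)) = Mul(55, Pow(o, 2)))
Function('u')(g) = 7 (Function('u')(g) = Add(6, Pow(1, 2)) = Add(6, 1) = 7)
Mul(Function('r')(Function('C')(-3)), Add(Function('O')(9, 16), Function('u')(-14))) = Mul(Mul(55, Pow(-3, 2)), Add(-10, 7)) = Mul(Mul(55, 9), -3) = Mul(495, -3) = -1485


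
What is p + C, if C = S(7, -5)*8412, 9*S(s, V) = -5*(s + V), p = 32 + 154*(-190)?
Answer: -115724/3 ≈ -38575.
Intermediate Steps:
p = -29228 (p = 32 - 29260 = -29228)
S(s, V) = -5*V/9 - 5*s/9 (S(s, V) = (-5*(s + V))/9 = (-5*(V + s))/9 = (-5*V - 5*s)/9 = -5*V/9 - 5*s/9)
C = -28040/3 (C = (-5/9*(-5) - 5/9*7)*8412 = (25/9 - 35/9)*8412 = -10/9*8412 = -28040/3 ≈ -9346.7)
p + C = -29228 - 28040/3 = -115724/3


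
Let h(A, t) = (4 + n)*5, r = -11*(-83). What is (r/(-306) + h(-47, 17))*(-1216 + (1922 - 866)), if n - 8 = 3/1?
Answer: -1762960/153 ≈ -11523.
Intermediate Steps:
n = 11 (n = 8 + 3/1 = 8 + 3*1 = 8 + 3 = 11)
r = 913
h(A, t) = 75 (h(A, t) = (4 + 11)*5 = 15*5 = 75)
(r/(-306) + h(-47, 17))*(-1216 + (1922 - 866)) = (913/(-306) + 75)*(-1216 + (1922 - 866)) = (913*(-1/306) + 75)*(-1216 + 1056) = (-913/306 + 75)*(-160) = (22037/306)*(-160) = -1762960/153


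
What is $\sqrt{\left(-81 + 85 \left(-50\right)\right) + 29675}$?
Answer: $48 \sqrt{11} \approx 159.2$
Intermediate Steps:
$\sqrt{\left(-81 + 85 \left(-50\right)\right) + 29675} = \sqrt{\left(-81 - 4250\right) + 29675} = \sqrt{-4331 + 29675} = \sqrt{25344} = 48 \sqrt{11}$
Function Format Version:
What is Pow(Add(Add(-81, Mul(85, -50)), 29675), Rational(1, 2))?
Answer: Mul(48, Pow(11, Rational(1, 2))) ≈ 159.20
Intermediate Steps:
Pow(Add(Add(-81, Mul(85, -50)), 29675), Rational(1, 2)) = Pow(Add(Add(-81, -4250), 29675), Rational(1, 2)) = Pow(Add(-4331, 29675), Rational(1, 2)) = Pow(25344, Rational(1, 2)) = Mul(48, Pow(11, Rational(1, 2)))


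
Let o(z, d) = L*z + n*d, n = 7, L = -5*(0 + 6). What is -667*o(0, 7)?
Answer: -32683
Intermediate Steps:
L = -30 (L = -5*6 = -30)
o(z, d) = -30*z + 7*d
-667*o(0, 7) = -667*(-30*0 + 7*7) = -667*(0 + 49) = -667*49 = -32683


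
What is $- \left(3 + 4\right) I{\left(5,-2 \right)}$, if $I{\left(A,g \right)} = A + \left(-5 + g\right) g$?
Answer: $-133$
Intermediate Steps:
$I{\left(A,g \right)} = A + g \left(-5 + g\right)$
$- \left(3 + 4\right) I{\left(5,-2 \right)} = - \left(3 + 4\right) \left(5 + \left(-2\right)^{2} - -10\right) = - 7 \left(5 + 4 + 10\right) = - 7 \cdot 19 = \left(-1\right) 133 = -133$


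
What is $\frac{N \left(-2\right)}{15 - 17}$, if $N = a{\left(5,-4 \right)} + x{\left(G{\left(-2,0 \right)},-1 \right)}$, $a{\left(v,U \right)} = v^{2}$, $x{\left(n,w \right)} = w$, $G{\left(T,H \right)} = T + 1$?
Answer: $24$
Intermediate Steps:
$G{\left(T,H \right)} = 1 + T$
$N = 24$ ($N = 5^{2} - 1 = 25 - 1 = 24$)
$\frac{N \left(-2\right)}{15 - 17} = \frac{24 \left(-2\right)}{15 - 17} = - \frac{48}{-2} = \left(-48\right) \left(- \frac{1}{2}\right) = 24$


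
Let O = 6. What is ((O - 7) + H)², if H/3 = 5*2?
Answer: 841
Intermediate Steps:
H = 30 (H = 3*(5*2) = 3*10 = 30)
((O - 7) + H)² = ((6 - 7) + 30)² = (-1 + 30)² = 29² = 841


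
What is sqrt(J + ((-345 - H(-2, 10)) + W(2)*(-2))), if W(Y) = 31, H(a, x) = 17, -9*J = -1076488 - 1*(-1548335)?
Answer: I*sqrt(475663)/3 ≈ 229.89*I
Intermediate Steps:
J = -471847/9 (J = -(-1076488 - 1*(-1548335))/9 = -(-1076488 + 1548335)/9 = -1/9*471847 = -471847/9 ≈ -52427.)
sqrt(J + ((-345 - H(-2, 10)) + W(2)*(-2))) = sqrt(-471847/9 + ((-345 - 1*17) + 31*(-2))) = sqrt(-471847/9 + ((-345 - 17) - 62)) = sqrt(-471847/9 + (-362 - 62)) = sqrt(-471847/9 - 424) = sqrt(-475663/9) = I*sqrt(475663)/3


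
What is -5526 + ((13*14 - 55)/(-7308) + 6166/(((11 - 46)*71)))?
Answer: -14342805229/2594340 ≈ -5528.5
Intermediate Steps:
-5526 + ((13*14 - 55)/(-7308) + 6166/(((11 - 46)*71))) = -5526 + ((182 - 55)*(-1/7308) + 6166/((-35*71))) = -5526 + (127*(-1/7308) + 6166/(-2485)) = -5526 + (-127/7308 + 6166*(-1/2485)) = -5526 + (-127/7308 - 6166/2485) = -5526 - 6482389/2594340 = -14342805229/2594340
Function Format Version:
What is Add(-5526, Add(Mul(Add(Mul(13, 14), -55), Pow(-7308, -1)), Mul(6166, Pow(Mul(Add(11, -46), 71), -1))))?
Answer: Rational(-14342805229, 2594340) ≈ -5528.5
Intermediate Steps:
Add(-5526, Add(Mul(Add(Mul(13, 14), -55), Pow(-7308, -1)), Mul(6166, Pow(Mul(Add(11, -46), 71), -1)))) = Add(-5526, Add(Mul(Add(182, -55), Rational(-1, 7308)), Mul(6166, Pow(Mul(-35, 71), -1)))) = Add(-5526, Add(Mul(127, Rational(-1, 7308)), Mul(6166, Pow(-2485, -1)))) = Add(-5526, Add(Rational(-127, 7308), Mul(6166, Rational(-1, 2485)))) = Add(-5526, Add(Rational(-127, 7308), Rational(-6166, 2485))) = Add(-5526, Rational(-6482389, 2594340)) = Rational(-14342805229, 2594340)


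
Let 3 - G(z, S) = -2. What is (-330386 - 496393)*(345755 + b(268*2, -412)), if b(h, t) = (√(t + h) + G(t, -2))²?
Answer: -285986163216 - 16535580*√31 ≈ -2.8608e+11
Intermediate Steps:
G(z, S) = 5 (G(z, S) = 3 - 1*(-2) = 3 + 2 = 5)
b(h, t) = (5 + √(h + t))² (b(h, t) = (√(t + h) + 5)² = (√(h + t) + 5)² = (5 + √(h + t))²)
(-330386 - 496393)*(345755 + b(268*2, -412)) = (-330386 - 496393)*(345755 + (5 + √(268*2 - 412))²) = -826779*(345755 + (5 + √(536 - 412))²) = -826779*(345755 + (5 + √124)²) = -826779*(345755 + (5 + 2*√31)²) = -285862973145 - 826779*(5 + 2*√31)²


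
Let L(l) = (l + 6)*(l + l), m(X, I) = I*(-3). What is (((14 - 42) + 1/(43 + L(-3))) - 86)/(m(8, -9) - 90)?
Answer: 407/225 ≈ 1.8089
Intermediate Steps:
m(X, I) = -3*I
L(l) = 2*l*(6 + l) (L(l) = (6 + l)*(2*l) = 2*l*(6 + l))
(((14 - 42) + 1/(43 + L(-3))) - 86)/(m(8, -9) - 90) = (((14 - 42) + 1/(43 + 2*(-3)*(6 - 3))) - 86)/(-3*(-9) - 90) = ((-28 + 1/(43 + 2*(-3)*3)) - 86)/(27 - 90) = ((-28 + 1/(43 - 18)) - 86)/(-63) = ((-28 + 1/25) - 86)*(-1/63) = (-699/25 - 86)*(-1/63) = -2849/25*(-1/63) = 407/225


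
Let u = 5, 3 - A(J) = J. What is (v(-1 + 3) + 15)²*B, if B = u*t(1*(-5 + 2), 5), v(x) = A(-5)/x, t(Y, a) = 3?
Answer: 5415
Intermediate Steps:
A(J) = 3 - J
v(x) = 8/x (v(x) = (3 - 1*(-5))/x = (3 + 5)/x = 8/x)
B = 15 (B = 5*3 = 15)
(v(-1 + 3) + 15)²*B = (8/(-1 + 3) + 15)²*15 = (8/2 + 15)²*15 = (8*(½) + 15)²*15 = (4 + 15)²*15 = 19²*15 = 361*15 = 5415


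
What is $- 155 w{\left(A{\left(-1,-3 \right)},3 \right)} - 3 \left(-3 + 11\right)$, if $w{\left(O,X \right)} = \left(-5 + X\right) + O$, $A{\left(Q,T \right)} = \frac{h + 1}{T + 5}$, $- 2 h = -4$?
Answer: $\frac{107}{2} \approx 53.5$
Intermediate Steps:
$h = 2$ ($h = \left(- \frac{1}{2}\right) \left(-4\right) = 2$)
$A{\left(Q,T \right)} = \frac{3}{5 + T}$ ($A{\left(Q,T \right)} = \frac{2 + 1}{T + 5} = \frac{3}{5 + T}$)
$w{\left(O,X \right)} = -5 + O + X$
$- 155 w{\left(A{\left(-1,-3 \right)},3 \right)} - 3 \left(-3 + 11\right) = - 155 \left(-5 + \frac{3}{5 - 3} + 3\right) - 3 \left(-3 + 11\right) = - 155 \left(-5 + \frac{3}{2} + 3\right) - 24 = \left(-155\right) \left(- \frac{1}{2}\right) - 24 = \frac{155}{2} - 24 = \frac{107}{2}$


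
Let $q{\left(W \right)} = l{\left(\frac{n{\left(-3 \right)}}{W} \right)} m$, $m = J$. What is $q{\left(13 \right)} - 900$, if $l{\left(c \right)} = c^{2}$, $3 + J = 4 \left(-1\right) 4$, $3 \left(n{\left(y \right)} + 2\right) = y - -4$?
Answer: $- \frac{1369375}{1521} \approx -900.31$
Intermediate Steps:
$n{\left(y \right)} = - \frac{2}{3} + \frac{y}{3}$ ($n{\left(y \right)} = -2 + \frac{y - -4}{3} = -2 + \frac{y + 4}{3} = -2 + \frac{4 + y}{3} = -2 + \left(\frac{4}{3} + \frac{y}{3}\right) = - \frac{2}{3} + \frac{y}{3}$)
$J = -19$ ($J = -3 + 4 \left(-1\right) 4 = -3 - 16 = -19$)
$m = -19$
$q{\left(W \right)} = - \frac{475}{9 W^{2}}$ ($q{\left(W \right)} = \left(\frac{- \frac{2}{3} + \frac{1}{3} \left(-3\right)}{W}\right)^{2} \left(-19\right) = \left(\frac{- \frac{2}{3} - 1}{W}\right)^{2} \left(-19\right) = \left(- \frac{5}{3 W}\right)^{2} \left(-19\right) = \frac{25}{9 W^{2}} \left(-19\right) = - \frac{475}{9 W^{2}}$)
$q{\left(13 \right)} - 900 = - \frac{475}{9 \cdot 169} - 900 = \left(- \frac{475}{9}\right) \frac{1}{169} - 900 = - \frac{475}{1521} - 900 = - \frac{1369375}{1521}$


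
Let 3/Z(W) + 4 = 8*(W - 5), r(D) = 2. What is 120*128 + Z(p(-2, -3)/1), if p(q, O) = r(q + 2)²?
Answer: 61439/4 ≈ 15360.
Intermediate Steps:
p(q, O) = 4 (p(q, O) = 2² = 4)
Z(W) = 3/(-44 + 8*W) (Z(W) = 3/(-4 + 8*(W - 5)) = 3/(-4 + 8*(-5 + W)) = 3/(-4 + (-40 + 8*W)) = 3/(-44 + 8*W))
120*128 + Z(p(-2, -3)/1) = 120*128 + 3/(4*(-11 + 2*(4/1))) = 15360 + 3/(4*(-11 + 2*(4*1))) = 15360 + 3/(4*(-11 + 2*4)) = 15360 + 3/(4*(-11 + 8)) = 15360 + (¾)/(-3) = 15360 + (¾)*(-⅓) = 15360 - ¼ = 61439/4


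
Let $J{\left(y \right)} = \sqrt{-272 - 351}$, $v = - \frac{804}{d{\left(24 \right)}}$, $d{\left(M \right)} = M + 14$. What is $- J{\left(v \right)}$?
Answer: $- i \sqrt{623} \approx - 24.96 i$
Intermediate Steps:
$d{\left(M \right)} = 14 + M$
$v = - \frac{402}{19}$ ($v = - \frac{804}{14 + 24} = - \frac{804}{38} = \left(-804\right) \frac{1}{38} = - \frac{402}{19} \approx -21.158$)
$J{\left(y \right)} = i \sqrt{623}$ ($J{\left(y \right)} = \sqrt{-623} = i \sqrt{623}$)
$- J{\left(v \right)} = - i \sqrt{623}$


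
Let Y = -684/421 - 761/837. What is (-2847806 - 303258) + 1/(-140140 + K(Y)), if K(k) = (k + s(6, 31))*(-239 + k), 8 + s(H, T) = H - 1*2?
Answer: -54214564898575438721233/17205161462430236 ≈ -3.1511e+6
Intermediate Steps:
s(H, T) = -10 + H (s(H, T) = -8 + (H - 1*2) = -8 + (H - 2) = -8 + (-2 + H) = -10 + H)
Y = -892889/352377 (Y = -684*1/421 - 761*1/837 = -684/421 - 761/837 = -892889/352377 ≈ -2.5339)
K(k) = (-239 + k)*(-4 + k) (K(k) = (k + (-10 + 6))*(-239 + k) = (k - 4)*(-239 + k) = (-4 + k)*(-239 + k) = (-239 + k)*(-4 + k))
(-2847806 - 303258) + 1/(-140140 + K(Y)) = (-2847806 - 303258) + 1/(-140140 + (956 + (-892889/352377)**2 - 243*(-892889/352377))) = -3151064 + 1/(-140140 + (956 + 797250766321/124169550129 + 8036001/13051)) = -3151064 + 1/(-140140 + 195959292647824/124169550129) = -3151064 + 1/(-17205161462430236/124169550129) = -3151064 - 124169550129/17205161462430236 = -54214564898575438721233/17205161462430236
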